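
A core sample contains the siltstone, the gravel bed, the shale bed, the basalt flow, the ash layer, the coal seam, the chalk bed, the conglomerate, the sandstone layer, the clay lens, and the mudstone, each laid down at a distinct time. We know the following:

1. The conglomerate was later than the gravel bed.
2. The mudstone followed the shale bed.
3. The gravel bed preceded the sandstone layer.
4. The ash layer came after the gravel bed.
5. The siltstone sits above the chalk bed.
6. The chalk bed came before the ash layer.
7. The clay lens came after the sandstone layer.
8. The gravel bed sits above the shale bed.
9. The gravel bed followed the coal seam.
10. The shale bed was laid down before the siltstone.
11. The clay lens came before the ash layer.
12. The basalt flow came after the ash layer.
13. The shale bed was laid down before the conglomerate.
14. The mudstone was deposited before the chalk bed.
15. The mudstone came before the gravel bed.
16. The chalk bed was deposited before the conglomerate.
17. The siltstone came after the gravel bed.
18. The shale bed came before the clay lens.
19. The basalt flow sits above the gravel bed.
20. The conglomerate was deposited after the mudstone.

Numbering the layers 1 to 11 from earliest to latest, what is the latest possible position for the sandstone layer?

The sandstone layer must come before the ash layer, the basalt flow, and the clay lens — 3 layers forced after it.
Everything else can be placed before the sandstone layer in some valid order, so the sandstone layer can sit as late as position 11 − 3 = 8.

8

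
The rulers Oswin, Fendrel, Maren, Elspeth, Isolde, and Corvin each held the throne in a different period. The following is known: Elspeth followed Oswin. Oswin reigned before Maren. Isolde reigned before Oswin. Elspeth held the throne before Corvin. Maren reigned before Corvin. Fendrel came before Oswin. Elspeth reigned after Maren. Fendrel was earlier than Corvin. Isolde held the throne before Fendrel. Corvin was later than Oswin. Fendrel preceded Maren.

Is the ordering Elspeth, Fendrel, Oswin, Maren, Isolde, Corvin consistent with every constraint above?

no

The constraints require Oswin before Elspeth, but in the proposed sequence Elspeth appears ahead of Oswin. That one violation is enough.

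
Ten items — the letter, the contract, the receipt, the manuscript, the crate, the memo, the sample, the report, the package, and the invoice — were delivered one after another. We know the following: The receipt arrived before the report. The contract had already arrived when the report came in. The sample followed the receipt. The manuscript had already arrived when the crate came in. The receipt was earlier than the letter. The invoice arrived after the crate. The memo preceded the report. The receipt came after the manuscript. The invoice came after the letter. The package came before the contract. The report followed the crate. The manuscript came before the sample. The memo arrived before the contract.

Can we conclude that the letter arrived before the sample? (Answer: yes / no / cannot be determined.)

No chain of stated constraints runs from the letter to the sample, and none runs from the sample to the letter either.
So the relative order of the letter and the sample is not fixed by the given facts.

cannot be determined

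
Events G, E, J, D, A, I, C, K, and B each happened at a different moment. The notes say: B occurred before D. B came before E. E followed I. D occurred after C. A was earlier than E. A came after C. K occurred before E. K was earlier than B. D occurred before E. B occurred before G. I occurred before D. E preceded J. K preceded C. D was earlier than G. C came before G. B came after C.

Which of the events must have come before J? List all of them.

Directly stated before J: E.
A reaches J via A → E → J.
B reaches J via B → E → J.
C reaches J via C → D → E → J.
Likewise D, I, and K each reach J by chaining the stated constraints.

A, B, C, D, E, I, K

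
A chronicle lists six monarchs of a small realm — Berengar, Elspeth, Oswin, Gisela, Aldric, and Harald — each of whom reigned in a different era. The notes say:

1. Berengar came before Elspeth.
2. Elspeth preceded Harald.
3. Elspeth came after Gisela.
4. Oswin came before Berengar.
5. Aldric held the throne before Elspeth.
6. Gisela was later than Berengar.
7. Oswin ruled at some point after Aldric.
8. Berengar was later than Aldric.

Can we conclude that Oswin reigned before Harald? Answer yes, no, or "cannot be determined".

Chain the constraints: Oswin → Berengar → Elspeth → Harald. Each link is directly stated, so Oswin comes before Harald.

yes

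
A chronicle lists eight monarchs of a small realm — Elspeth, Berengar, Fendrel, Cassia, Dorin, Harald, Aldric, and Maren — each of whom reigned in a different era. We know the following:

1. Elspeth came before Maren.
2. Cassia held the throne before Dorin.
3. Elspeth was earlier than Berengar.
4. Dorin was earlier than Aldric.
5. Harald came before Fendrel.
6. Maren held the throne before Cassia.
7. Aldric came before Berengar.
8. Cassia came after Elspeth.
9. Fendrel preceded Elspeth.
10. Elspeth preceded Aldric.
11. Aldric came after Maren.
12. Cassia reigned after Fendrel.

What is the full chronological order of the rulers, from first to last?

Harald, Fendrel, Elspeth, Maren, Cassia, Dorin, Aldric, Berengar

The constraints fix every adjacent pair, so only one ordering works:
Harald → Fendrel → Elspeth → Maren → Cassia → Dorin → Aldric → Berengar.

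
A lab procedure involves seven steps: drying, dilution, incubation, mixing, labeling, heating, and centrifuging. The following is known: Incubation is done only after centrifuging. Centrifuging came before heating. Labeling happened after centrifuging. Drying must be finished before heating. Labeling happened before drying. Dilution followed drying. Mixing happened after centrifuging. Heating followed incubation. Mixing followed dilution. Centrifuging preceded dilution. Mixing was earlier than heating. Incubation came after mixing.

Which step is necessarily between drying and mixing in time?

dilution

Tracing the constraints gives drying → dilution → mixing, so dilution sits after drying and before mixing.
No other step is forced both after drying and before mixing.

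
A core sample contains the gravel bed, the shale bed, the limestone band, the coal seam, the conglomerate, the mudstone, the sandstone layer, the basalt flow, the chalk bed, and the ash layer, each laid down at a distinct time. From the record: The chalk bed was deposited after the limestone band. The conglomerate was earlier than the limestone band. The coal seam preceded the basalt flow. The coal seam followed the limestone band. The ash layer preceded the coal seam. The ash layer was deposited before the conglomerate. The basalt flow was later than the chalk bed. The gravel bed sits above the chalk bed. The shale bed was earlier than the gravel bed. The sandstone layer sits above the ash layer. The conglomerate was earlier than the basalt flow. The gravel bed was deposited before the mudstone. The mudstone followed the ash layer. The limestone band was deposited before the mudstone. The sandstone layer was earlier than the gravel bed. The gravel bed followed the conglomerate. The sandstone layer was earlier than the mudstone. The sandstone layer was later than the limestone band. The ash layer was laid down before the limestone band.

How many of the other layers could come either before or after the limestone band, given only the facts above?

1

Forced before the limestone band: the ash layer and the conglomerate; forced after the limestone band: the basalt flow, the chalk bed, the coal seam, the gravel bed, the mudstone, and the sandstone layer.
That leaves the shale bed with no forced order relative to the limestone band — 1.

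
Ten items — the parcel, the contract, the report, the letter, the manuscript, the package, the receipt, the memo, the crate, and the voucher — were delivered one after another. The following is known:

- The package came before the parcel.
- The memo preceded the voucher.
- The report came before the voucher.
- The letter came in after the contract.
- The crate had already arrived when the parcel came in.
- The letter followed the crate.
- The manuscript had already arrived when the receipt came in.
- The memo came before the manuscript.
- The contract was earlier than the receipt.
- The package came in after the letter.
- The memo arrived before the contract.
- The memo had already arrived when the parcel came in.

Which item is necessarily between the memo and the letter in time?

Tracing the constraints gives the memo → the contract → the letter, so the contract sits after the memo and before the letter.
No other item is forced both after the memo and before the letter.

the contract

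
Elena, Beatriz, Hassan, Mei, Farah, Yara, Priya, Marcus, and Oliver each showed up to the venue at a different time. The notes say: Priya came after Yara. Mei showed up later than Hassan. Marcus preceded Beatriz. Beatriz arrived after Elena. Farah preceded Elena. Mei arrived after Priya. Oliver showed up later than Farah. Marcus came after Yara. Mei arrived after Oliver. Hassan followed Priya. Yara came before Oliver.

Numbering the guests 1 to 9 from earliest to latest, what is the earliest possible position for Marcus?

Yara must come before Marcus — 1 forced predecessor.
Nothing else is forced ahead of Marcus, so their earliest slot is position 1 + 1 = 2.

2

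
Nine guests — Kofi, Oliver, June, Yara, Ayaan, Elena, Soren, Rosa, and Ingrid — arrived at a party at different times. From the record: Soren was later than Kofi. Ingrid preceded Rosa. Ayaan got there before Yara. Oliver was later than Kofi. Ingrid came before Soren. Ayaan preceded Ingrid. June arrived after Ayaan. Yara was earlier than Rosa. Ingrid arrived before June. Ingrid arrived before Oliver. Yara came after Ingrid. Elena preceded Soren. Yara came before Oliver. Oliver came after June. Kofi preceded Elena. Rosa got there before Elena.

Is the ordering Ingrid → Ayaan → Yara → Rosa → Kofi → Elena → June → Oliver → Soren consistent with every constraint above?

no

The constraints require Ayaan before Ingrid, but in the proposed sequence Ingrid appears ahead of Ayaan. That one violation is enough.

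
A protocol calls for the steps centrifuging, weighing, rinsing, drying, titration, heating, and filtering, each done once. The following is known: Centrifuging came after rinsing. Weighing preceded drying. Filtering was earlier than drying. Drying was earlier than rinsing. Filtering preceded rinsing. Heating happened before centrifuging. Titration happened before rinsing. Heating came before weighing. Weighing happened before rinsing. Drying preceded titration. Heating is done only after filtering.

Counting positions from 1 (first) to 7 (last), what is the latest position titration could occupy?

Titration must come before centrifuging and rinsing — 2 steps forced after it.
Everything else can be placed before titration in some valid order, so titration can sit as late as position 7 − 2 = 5.

5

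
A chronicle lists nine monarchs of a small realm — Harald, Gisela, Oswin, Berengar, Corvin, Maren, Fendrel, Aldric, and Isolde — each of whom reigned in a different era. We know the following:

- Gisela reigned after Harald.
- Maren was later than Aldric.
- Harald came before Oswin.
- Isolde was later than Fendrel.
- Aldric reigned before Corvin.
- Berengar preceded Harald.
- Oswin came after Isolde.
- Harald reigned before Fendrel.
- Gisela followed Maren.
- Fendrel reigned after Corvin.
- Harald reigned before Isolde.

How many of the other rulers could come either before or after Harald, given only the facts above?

Forced before Harald: Berengar; forced after Harald: Fendrel, Gisela, Isolde, and Oswin.
That leaves Aldric, Corvin, and Maren with no forced order relative to Harald — 3.

3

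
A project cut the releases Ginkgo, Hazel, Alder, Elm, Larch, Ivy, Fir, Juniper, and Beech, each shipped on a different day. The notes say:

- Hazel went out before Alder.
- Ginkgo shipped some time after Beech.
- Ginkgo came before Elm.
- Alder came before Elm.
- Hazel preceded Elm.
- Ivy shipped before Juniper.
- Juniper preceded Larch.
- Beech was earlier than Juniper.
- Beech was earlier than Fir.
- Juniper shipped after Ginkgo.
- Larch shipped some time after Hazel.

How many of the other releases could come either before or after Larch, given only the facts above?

Forced before Larch: Beech, Ginkgo, Hazel, Ivy, and Juniper.
That leaves Alder, Elm, and Fir with no forced order relative to Larch — 3.

3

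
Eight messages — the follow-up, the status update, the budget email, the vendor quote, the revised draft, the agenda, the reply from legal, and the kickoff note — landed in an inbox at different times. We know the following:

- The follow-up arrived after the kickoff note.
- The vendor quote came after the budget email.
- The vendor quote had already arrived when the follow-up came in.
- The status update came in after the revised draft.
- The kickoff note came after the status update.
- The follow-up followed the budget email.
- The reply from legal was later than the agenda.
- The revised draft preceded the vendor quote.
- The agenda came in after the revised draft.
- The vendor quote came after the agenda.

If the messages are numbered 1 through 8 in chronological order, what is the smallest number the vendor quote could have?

The agenda, the budget email, and the revised draft must all come before the vendor quote — 3 forced predecessors.
Nothing else is forced ahead of the vendor quote, so its earliest slot is position 3 + 1 = 4.

4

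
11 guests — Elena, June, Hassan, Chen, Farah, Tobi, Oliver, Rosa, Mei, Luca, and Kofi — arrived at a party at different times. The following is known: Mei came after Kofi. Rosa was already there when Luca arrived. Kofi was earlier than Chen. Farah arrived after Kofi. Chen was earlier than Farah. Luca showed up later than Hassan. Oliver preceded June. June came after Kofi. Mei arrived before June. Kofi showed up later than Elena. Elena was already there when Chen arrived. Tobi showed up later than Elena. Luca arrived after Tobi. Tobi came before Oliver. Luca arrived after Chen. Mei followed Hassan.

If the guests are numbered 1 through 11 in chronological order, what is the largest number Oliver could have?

10

Oliver must come before June — 1 guest forced after them.
Everything else can be placed before Oliver in some valid order, so Oliver can sit as late as position 11 − 1 = 10.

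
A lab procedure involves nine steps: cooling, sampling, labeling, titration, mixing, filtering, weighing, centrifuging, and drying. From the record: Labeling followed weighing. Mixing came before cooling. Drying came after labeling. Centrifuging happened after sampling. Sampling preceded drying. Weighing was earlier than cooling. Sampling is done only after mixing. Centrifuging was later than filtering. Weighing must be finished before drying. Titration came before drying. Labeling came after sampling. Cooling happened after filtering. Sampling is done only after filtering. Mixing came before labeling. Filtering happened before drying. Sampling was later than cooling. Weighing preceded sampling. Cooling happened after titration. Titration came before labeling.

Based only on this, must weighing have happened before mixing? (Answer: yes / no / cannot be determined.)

cannot be determined

No chain of stated constraints runs from weighing to mixing, and none runs from mixing to weighing either.
So the relative order of weighing and mixing is not fixed by the given facts.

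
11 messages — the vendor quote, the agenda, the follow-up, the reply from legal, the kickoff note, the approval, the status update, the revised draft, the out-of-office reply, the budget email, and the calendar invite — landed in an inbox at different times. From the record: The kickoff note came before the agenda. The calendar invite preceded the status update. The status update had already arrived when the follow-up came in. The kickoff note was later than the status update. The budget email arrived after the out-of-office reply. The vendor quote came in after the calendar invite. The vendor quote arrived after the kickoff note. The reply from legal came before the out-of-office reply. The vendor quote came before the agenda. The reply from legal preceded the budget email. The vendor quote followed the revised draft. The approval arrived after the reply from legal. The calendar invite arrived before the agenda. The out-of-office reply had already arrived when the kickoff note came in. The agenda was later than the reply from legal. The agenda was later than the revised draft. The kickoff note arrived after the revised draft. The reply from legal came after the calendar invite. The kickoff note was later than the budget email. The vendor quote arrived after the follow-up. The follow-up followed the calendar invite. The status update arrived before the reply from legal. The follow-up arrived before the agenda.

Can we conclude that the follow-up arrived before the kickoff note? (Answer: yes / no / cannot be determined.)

cannot be determined

No chain of stated constraints runs from the follow-up to the kickoff note, and none runs from the kickoff note to the follow-up either.
So the relative order of the follow-up and the kickoff note is not fixed by the given facts.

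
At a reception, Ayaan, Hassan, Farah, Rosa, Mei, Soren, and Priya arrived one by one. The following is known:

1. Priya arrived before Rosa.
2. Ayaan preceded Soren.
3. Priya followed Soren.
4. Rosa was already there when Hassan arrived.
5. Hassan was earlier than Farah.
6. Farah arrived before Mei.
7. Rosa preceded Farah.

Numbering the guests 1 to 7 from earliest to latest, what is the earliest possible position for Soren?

Ayaan must come before Soren — 1 forced predecessor.
Nothing else is forced ahead of Soren, so their earliest slot is position 1 + 1 = 2.

2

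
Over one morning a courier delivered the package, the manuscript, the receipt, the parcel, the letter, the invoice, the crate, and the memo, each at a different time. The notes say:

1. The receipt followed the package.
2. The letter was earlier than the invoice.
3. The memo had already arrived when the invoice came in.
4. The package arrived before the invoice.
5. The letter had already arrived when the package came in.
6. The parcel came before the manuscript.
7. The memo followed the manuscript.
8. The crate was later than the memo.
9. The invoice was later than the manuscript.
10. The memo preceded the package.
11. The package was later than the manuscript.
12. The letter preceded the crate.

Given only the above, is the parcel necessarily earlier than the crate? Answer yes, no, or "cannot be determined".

yes

Chain the constraints: the parcel → the manuscript → the memo → the crate. Each link is directly stated, so the parcel comes before the crate.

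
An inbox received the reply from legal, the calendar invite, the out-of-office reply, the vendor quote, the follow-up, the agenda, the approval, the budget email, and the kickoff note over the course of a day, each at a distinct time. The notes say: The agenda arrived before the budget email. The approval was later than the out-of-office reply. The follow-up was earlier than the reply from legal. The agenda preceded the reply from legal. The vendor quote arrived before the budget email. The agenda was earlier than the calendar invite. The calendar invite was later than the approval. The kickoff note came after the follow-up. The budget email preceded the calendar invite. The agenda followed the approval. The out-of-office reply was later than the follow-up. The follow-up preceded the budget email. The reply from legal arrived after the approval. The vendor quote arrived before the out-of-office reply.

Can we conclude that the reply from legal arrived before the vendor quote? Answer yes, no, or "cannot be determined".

Tracing the constraints gives the vendor quote → the out-of-office reply → the approval → the reply from legal, so the vendor quote must come before the reply from legal.
That means the reply from legal cannot be before the vendor quote.

no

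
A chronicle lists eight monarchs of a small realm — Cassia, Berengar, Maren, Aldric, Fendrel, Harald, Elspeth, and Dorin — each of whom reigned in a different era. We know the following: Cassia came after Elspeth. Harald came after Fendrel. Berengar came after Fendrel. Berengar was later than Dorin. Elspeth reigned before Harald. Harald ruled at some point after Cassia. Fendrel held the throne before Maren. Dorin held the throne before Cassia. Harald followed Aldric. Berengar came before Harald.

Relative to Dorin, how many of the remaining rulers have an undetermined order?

4

Forced after Dorin: Berengar, Cassia, and Harald.
That leaves Aldric, Elspeth, Fendrel, and Maren with no forced order relative to Dorin — 4.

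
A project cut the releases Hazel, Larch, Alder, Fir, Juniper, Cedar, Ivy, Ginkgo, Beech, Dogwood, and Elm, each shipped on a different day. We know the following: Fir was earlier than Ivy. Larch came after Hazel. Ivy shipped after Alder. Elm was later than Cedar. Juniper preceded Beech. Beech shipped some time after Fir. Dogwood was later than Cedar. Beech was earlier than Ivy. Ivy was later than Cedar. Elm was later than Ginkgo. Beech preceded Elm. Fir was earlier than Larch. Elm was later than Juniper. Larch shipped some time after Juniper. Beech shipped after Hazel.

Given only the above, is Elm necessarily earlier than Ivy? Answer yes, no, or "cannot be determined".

No chain of stated constraints runs from Elm to Ivy, and none runs from Ivy to Elm either.
So the relative order of Elm and Ivy is not fixed by the given facts.

cannot be determined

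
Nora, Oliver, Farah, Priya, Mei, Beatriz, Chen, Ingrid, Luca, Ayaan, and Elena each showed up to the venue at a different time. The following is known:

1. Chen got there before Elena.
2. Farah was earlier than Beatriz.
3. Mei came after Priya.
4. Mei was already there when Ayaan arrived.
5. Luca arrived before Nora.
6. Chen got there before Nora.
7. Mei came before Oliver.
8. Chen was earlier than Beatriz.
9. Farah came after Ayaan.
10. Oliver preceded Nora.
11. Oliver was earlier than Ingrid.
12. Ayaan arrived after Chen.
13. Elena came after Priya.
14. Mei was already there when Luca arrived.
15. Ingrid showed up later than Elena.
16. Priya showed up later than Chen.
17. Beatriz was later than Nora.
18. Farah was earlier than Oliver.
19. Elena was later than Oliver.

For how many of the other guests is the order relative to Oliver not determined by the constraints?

Forced before Oliver: Ayaan, Chen, Farah, Mei, and Priya; forced after Oliver: Beatriz, Elena, Ingrid, and Nora.
That leaves Luca with no forced order relative to Oliver — 1.

1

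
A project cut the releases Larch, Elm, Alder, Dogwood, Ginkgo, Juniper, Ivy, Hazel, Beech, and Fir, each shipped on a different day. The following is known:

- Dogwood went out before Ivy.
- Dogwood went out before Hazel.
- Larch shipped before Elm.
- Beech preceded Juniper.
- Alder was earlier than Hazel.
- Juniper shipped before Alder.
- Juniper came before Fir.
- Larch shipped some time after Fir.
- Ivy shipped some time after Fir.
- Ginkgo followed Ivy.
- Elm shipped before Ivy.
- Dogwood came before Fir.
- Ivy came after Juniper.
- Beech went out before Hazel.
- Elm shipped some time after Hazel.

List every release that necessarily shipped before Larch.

Directly stated before Larch: Fir.
Beech reaches Larch via Beech → Juniper → Fir → Larch.
Dogwood reaches Larch via Dogwood → Fir → Larch.
Juniper reaches Larch via Juniper → Fir → Larch.
No chain forces Ivy (or any of the others) ahead of Larch.

Beech, Dogwood, Fir, Juniper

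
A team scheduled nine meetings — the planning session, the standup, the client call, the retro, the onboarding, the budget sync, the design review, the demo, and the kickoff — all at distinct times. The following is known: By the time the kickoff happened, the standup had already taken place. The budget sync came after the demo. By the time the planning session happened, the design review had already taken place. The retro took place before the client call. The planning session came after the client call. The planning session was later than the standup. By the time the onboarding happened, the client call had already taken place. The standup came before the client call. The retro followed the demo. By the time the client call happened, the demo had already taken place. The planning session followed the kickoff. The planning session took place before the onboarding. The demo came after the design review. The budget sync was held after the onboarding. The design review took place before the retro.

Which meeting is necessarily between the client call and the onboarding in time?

the planning session

Tracing the constraints gives the client call → the planning session → the onboarding, so the planning session sits after the client call and before the onboarding.
No other meeting is forced both after the client call and before the onboarding.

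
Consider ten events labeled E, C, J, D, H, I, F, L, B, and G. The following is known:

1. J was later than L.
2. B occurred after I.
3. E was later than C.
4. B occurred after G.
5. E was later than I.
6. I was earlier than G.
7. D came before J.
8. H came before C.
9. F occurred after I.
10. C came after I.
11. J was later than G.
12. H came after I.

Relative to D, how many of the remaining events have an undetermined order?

8

Forced after D: J.
That leaves B, C, E, F, G, H, I, and L with no forced order relative to D — 8.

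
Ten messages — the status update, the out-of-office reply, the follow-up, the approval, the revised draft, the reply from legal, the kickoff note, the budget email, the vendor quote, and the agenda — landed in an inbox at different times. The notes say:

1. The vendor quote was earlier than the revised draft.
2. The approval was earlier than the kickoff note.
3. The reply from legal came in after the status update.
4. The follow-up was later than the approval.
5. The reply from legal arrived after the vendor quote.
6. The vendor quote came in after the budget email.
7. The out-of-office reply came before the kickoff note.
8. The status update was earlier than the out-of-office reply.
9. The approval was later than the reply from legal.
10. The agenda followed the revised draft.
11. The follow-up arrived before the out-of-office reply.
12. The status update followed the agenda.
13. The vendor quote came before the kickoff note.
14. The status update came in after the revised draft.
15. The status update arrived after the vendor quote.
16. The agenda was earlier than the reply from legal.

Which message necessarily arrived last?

the kickoff note

Every other message has a chain of constraints placing it before the kickoff note, so the kickoff note is last.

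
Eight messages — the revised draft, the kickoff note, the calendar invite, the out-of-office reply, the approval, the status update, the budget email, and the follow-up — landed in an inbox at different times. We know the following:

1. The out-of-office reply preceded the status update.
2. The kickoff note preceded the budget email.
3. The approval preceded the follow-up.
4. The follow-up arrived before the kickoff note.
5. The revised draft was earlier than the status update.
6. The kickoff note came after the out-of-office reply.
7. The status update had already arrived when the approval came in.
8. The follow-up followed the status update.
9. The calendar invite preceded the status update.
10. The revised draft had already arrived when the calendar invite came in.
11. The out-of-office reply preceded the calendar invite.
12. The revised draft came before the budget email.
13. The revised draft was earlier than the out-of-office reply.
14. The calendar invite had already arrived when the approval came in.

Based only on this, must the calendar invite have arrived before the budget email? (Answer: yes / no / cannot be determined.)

Chain the constraints: the calendar invite → the approval → the follow-up → the kickoff note → the budget email. Each link is directly stated, so the calendar invite comes before the budget email.

yes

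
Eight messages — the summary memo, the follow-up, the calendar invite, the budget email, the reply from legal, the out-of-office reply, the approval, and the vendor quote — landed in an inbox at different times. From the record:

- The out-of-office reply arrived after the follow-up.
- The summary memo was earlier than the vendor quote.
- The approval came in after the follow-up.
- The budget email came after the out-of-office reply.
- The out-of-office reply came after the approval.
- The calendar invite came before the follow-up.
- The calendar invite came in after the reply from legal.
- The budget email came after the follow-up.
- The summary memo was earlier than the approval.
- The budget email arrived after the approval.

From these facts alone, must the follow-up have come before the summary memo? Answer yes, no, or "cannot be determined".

No chain of stated constraints runs from the follow-up to the summary memo, and none runs from the summary memo to the follow-up either.
So the relative order of the follow-up and the summary memo is not fixed by the given facts.

cannot be determined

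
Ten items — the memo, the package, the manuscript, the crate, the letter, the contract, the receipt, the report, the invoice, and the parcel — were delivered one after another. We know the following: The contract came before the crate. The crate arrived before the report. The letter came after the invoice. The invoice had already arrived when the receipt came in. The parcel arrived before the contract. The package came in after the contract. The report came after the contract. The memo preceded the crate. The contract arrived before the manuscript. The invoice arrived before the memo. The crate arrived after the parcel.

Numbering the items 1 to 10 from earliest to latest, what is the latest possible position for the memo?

The memo must come before the crate and the report — 2 items forced after it.
Everything else can be placed before the memo in some valid order, so the memo can sit as late as position 10 − 2 = 8.

8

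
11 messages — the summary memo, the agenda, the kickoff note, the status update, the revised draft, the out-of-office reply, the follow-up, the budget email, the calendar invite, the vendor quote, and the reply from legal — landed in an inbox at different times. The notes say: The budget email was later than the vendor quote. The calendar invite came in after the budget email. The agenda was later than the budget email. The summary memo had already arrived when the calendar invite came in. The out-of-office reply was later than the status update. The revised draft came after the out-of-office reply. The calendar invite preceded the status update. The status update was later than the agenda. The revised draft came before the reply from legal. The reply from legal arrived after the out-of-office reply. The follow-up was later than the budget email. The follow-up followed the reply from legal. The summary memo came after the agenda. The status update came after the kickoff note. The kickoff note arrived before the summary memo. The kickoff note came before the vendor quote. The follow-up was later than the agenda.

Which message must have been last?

the follow-up

Every other message has a chain of constraints placing it before the follow-up, so the follow-up is last.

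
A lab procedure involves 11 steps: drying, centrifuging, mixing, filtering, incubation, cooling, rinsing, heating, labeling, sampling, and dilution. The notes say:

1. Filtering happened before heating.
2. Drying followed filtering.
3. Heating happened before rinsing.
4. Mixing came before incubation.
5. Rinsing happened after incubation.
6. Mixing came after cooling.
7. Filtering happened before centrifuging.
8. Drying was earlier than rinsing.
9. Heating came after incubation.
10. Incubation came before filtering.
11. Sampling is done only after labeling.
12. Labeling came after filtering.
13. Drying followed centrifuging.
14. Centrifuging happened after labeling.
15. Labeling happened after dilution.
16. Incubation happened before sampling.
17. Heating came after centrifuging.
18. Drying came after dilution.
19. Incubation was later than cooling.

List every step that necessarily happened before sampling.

cooling, dilution, filtering, incubation, labeling, mixing

Directly stated before sampling: incubation and labeling.
Cooling reaches sampling via cooling → incubation → sampling.
Dilution reaches sampling via dilution → labeling → sampling.
Filtering reaches sampling via filtering → labeling → sampling.
Likewise mixing reaches sampling by chaining the stated constraints.
No chain forces drying (or any of the others) ahead of sampling.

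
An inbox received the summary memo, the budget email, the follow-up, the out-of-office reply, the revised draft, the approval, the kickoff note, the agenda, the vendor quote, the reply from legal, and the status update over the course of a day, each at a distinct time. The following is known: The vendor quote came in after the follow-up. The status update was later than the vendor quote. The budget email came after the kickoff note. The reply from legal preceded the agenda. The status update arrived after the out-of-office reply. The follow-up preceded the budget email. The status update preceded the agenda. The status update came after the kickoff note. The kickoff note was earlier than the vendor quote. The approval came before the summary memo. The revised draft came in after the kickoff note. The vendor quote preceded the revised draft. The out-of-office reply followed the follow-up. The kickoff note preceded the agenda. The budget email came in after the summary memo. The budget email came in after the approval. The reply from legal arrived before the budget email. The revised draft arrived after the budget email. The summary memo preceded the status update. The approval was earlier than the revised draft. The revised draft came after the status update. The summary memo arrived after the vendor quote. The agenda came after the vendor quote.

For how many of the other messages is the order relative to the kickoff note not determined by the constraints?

4

Forced after the kickoff note: the agenda, the budget email, the revised draft, the status update, the summary memo, and the vendor quote.
That leaves the approval, the follow-up, the out-of-office reply, and the reply from legal with no forced order relative to the kickoff note — 4.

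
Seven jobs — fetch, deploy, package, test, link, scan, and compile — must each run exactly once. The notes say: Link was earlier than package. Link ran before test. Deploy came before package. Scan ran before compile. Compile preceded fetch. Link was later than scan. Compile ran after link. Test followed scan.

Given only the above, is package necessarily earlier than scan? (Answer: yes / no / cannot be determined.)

Tracing the constraints gives scan → link → package, so scan must come before package.
That means package cannot be before scan.

no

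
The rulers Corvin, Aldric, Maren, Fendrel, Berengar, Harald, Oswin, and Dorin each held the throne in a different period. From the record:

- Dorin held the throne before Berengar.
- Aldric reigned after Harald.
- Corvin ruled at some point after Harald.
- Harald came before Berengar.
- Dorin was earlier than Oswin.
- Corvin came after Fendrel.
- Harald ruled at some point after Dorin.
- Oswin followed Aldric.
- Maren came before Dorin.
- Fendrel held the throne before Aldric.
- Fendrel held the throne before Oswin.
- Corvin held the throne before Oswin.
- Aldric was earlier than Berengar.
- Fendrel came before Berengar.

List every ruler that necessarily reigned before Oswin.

Directly stated before Oswin: Aldric, Corvin, Dorin, and Fendrel.
Harald reaches Oswin via Harald → Aldric → Oswin.
Maren reaches Oswin via Maren → Dorin → Oswin.
No chain forces Berengar ahead of Oswin.

Aldric, Corvin, Dorin, Fendrel, Harald, Maren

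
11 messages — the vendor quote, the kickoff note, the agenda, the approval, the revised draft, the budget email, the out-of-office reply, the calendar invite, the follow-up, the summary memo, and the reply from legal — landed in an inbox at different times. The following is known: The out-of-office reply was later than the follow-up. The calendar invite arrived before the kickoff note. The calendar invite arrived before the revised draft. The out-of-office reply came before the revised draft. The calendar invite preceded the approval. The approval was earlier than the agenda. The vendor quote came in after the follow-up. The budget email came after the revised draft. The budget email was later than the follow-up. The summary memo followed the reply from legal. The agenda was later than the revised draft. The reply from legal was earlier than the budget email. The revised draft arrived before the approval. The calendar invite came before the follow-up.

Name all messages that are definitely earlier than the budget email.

the calendar invite, the follow-up, the out-of-office reply, the reply from legal, the revised draft

Directly stated before the budget email: the follow-up, the reply from legal, and the revised draft.
The calendar invite reaches the budget email via the calendar invite → the follow-up → the budget email.
The out-of-office reply reaches the budget email via the out-of-office reply → the revised draft → the budget email.
No chain forces the vendor quote (or any of the others) ahead of the budget email.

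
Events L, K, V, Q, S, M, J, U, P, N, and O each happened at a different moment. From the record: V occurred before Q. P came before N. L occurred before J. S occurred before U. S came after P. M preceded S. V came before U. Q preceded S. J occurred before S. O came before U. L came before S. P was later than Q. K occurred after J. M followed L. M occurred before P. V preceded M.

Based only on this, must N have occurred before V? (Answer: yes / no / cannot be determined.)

Tracing the constraints gives V → Q → P → N, so V must come before N.
That means N cannot be before V.

no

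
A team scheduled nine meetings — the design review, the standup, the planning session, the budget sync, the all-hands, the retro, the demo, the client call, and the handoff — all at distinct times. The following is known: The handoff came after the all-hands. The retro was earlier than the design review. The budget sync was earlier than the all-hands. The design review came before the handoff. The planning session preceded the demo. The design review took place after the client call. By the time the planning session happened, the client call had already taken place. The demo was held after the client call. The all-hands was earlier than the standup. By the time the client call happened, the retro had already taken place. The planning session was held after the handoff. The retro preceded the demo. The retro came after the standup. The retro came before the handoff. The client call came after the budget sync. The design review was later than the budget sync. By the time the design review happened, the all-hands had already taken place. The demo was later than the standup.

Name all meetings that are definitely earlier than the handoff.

the all-hands, the budget sync, the client call, the design review, the retro, the standup

Directly stated before the handoff: the all-hands, the design review, and the retro.
The budget sync reaches the handoff via the budget sync → the all-hands → the handoff.
The client call reaches the handoff via the client call → the design review → the handoff.
The standup reaches the handoff via the standup → the retro → the handoff.
No chain forces the planning session (or any of the others) ahead of the handoff.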